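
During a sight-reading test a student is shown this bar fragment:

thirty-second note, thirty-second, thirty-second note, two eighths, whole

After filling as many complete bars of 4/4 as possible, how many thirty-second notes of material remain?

11

One bar of 4/4 = 32 thirty-second notes.
Express everything in thirty-second notes: thirty-second note = 1; thirty-second = 1; thirty-second note = 1; eighth = 4; eighth = 4; whole = 32.
Total: 1 + 1 + 1 + 4 + 4 + 32 = 43.
43 ÷ 32 = 1 complete bar with 11 thirty-second notes remaining.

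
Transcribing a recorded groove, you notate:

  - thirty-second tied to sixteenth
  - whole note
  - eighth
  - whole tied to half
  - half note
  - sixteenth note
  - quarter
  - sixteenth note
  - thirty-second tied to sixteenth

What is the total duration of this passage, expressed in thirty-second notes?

Express everything in thirty-second notes: thirty-second tied to sixteenth (thirty-second + sixteenth) = 3; whole note = 32; eighth = 4; whole tied to half (whole + half) = 48; half note = 16; sixteenth note = 2; quarter = 8; sixteenth note = 2; thirty-second tied to sixteenth (thirty-second + sixteenth) = 3.
Total: 3 + 32 + 4 + 48 + 16 + 2 + 8 + 2 + 3 = 118 thirty-second notes.

118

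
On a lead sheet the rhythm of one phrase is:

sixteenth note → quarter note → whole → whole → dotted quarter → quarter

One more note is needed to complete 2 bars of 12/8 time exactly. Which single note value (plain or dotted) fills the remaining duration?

sixteenth note

2 bars of 12/8 = 48 sixteenth notes.
In sixteenth notes: sixteenth note = 1; quarter note = 4; whole = 16; whole = 16; dotted quarter = 6; quarter = 4.
Total: 1 + 4 + 16 + 16 + 6 + 4 = 47.
Remaining: 48 − 47 = 1 sixteenth note, which is a sixteenth note.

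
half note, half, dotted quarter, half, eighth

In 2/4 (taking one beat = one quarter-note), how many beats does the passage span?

One quarter-note beat = 2 eighth notes.
Working in eighth notes: half note = 4; half = 4; dotted quarter = 3; half = 4; eighth = 1.
Adding: 4 + 4 + 3 + 4 + 1 = 16.
16 ÷ 2 = 8 beats.

8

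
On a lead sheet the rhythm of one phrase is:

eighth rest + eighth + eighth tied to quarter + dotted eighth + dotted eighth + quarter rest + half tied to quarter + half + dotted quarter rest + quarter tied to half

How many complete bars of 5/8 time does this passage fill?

One bar of 5/8 = 10 sixteenth notes.
Each duration in sixteenth notes: eighth rest = 2; eighth = 2; eighth tied to quarter (eighth + quarter) = 6; dotted eighth = 3; dotted eighth = 3; quarter rest = 4; half tied to quarter (half + quarter) = 12; half = 8; dotted quarter rest = 6; quarter tied to half (quarter + half) = 12.
Adding: 2 + 2 + 6 + 3 + 3 + 4 + 12 + 8 + 6 + 12 = 58.
58 ÷ 10 = 5 complete bars with 8 left over.

5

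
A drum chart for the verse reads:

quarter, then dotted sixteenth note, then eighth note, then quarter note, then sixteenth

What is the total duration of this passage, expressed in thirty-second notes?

Express everything in thirty-second notes: quarter = 8; dotted sixteenth note = 3; eighth note = 4; quarter note = 8; sixteenth = 2.
Altogether 8 + 3 + 4 + 8 + 2 = 25 thirty-second notes.

25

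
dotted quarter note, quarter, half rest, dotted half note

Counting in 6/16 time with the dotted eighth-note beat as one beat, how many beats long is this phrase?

One dotted eighth-note beat = 3 sixteenth notes.
Express everything in sixteenth notes: dotted quarter note = 6; quarter = 4; half rest = 8; dotted half note = 12.
Altogether 6 + 4 + 8 + 12 = 30.
30 ÷ 3 = 10 beats.

10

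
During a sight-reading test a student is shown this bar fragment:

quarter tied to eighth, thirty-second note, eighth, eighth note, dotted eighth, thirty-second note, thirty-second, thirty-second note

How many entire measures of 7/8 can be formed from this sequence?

One bar of 7/8 = 28 thirty-second notes.
In thirty-second notes: quarter tied to eighth (quarter + eighth) = 12; thirty-second note = 1; eighth = 4; eighth note = 4; dotted eighth = 6; thirty-second note = 1; thirty-second = 1; thirty-second note = 1.
Adding: 12 + 1 + 4 + 4 + 6 + 1 + 1 + 1 = 30.
30 ÷ 28 = 1 complete bar with 2 left over.

1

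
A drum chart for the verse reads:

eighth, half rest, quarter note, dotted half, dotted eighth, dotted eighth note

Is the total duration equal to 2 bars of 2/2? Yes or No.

One bar of 2/2 = 16 sixteenth notes, so 2 bars = 32.
Convert each value to sixteenth notes: eighth = 2; half rest = 8; quarter note = 4; dotted half = 12; dotted eighth = 3; dotted eighth note = 3.
Adding: 2 + 8 + 4 + 12 + 3 + 3 = 32.
32 equals 32, so the answer is Yes.

Yes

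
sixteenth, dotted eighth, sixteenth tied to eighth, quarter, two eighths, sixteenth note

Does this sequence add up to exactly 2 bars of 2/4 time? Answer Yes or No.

Yes

One bar of 2/4 = 8 sixteenth notes, so 2 bars = 16.
Each duration in sixteenth notes: sixteenth = 1; dotted eighth = 3; sixteenth tied to eighth (sixteenth + eighth) = 3; quarter = 4; eighth = 2; eighth = 2; sixteenth note = 1.
Total: 1 + 3 + 3 + 4 + 2 + 2 + 1 = 16.
16 equals 16, so the answer is Yes.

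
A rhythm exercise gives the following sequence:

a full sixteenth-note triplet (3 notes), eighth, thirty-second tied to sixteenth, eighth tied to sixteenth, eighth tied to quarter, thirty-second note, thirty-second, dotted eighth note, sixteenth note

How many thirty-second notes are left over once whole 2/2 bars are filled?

7

One bar of 2/2 = 32 thirty-second notes.
Express everything in thirty-second notes: a full sixteenth-note triplet (3 notes) (three triplet sixteenths span one eighth) = 4; eighth = 4; thirty-second tied to sixteenth (thirty-second + sixteenth) = 3; eighth tied to sixteenth (eighth + sixteenth) = 6; eighth tied to quarter (eighth + quarter) = 12; thirty-second note = 1; thirty-second = 1; dotted eighth note = 6; sixteenth note = 2.
Adding: 4 + 4 + 3 + 6 + 12 + 1 + 1 + 6 + 2 = 39.
39 ÷ 32 = 1 complete bar with 7 thirty-second notes remaining.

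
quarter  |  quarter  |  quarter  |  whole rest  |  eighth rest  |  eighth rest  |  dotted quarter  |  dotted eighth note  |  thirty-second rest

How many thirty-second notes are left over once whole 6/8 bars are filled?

11

One bar of 6/8 = 24 thirty-second notes.
Each duration in thirty-second notes: quarter = 8; quarter = 8; quarter = 8; whole rest = 32; eighth rest = 4; eighth rest = 4; dotted quarter = 12; dotted eighth note = 6; thirty-second rest = 1.
Total: 8 + 8 + 8 + 32 + 4 + 4 + 12 + 6 + 1 = 83.
83 ÷ 24 = 3 complete bars with 11 thirty-second notes remaining.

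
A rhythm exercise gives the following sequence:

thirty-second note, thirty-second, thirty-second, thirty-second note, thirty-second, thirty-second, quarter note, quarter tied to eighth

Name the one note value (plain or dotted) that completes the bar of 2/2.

The bar of 2/2 = 32 thirty-second notes.
Convert each value to thirty-second notes: thirty-second note = 1; thirty-second = 1; thirty-second = 1; thirty-second note = 1; thirty-second = 1; thirty-second = 1; quarter note = 8; quarter tied to eighth (quarter + eighth) = 12.
Adding: 1 + 1 + 1 + 1 + 1 + 1 + 8 + 12 = 26.
Remaining: 32 − 26 = 6 thirty-second notes, which is a dotted eighth note.

dotted eighth note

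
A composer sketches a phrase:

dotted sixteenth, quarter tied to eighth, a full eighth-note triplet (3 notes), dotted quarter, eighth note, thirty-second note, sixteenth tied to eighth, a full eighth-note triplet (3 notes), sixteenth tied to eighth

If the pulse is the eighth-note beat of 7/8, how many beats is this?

One eighth-note beat = 4 thirty-second notes.
Each duration in thirty-second notes: dotted sixteenth = 3; quarter tied to eighth (quarter + eighth) = 12; a full eighth-note triplet (3 notes) (three triplet eighths span one quarter) = 8; dotted quarter = 12; eighth note = 4; thirty-second note = 1; sixteenth tied to eighth (sixteenth + eighth) = 6; a full eighth-note triplet (3 notes) (three triplet eighths span one quarter) = 8; sixteenth tied to eighth (sixteenth + eighth) = 6.
Altogether 3 + 12 + 8 + 12 + 4 + 1 + 6 + 8 + 6 = 60.
60 ÷ 4 = 15 beats.

15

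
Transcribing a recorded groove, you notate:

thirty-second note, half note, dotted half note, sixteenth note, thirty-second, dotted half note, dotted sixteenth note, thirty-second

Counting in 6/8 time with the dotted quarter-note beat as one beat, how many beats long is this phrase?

6

One dotted quarter-note beat = 12 thirty-second notes.
Convert each value to thirty-second notes: thirty-second note = 1; half note = 16; dotted half note = 24; sixteenth note = 2; thirty-second = 1; dotted half note = 24; dotted sixteenth note = 3; thirty-second = 1.
Sum: 1 + 16 + 24 + 2 + 1 + 24 + 3 + 1 = 72.
72 ÷ 12 = 6 beats.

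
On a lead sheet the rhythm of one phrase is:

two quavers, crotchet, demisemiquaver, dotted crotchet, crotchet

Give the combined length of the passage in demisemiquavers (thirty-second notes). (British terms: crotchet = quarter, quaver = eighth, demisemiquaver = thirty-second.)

Express everything in thirty-second notes: quaver = 4; quaver = 4; crotchet = 8; demisemiquaver = 1; dotted crotchet = 12; crotchet = 8.
Adding: 4 + 4 + 8 + 1 + 12 + 8 = 37 thirty-second notes.

37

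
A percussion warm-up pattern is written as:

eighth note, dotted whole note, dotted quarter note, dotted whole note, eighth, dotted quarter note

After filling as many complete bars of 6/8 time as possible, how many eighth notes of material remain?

One bar of 6/8 = 6 eighth notes.
Convert each value to eighth notes: eighth note = 1; dotted whole note = 12; dotted quarter note = 3; dotted whole note = 12; eighth = 1; dotted quarter note = 3.
Sum: 1 + 12 + 3 + 12 + 1 + 3 = 32.
32 ÷ 6 = 5 complete bars with 2 eighth notes remaining.

2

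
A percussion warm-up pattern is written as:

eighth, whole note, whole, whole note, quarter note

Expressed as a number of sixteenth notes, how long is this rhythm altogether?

54

In sixteenth notes: eighth = 2; whole note = 16; whole = 16; whole note = 16; quarter note = 4.
Total: 2 + 16 + 16 + 16 + 4 = 54 sixteenth notes.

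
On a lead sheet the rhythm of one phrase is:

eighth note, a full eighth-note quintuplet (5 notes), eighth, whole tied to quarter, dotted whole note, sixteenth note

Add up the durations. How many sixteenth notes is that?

Working in sixteenth notes: eighth note = 2; a full eighth-note quintuplet (5 notes) (five quintuplet eighths span one half) = 8; eighth = 2; whole tied to quarter (whole + quarter) = 20; dotted whole note = 24; sixteenth note = 1.
Sum: 2 + 8 + 2 + 20 + 24 + 1 = 57 sixteenth notes.

57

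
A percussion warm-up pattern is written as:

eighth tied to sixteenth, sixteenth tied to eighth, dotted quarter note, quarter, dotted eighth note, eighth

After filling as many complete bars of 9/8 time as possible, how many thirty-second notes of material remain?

6

One bar of 9/8 = 18 sixteenth notes.
Working in sixteenth notes: eighth tied to sixteenth (eighth + sixteenth) = 3; sixteenth tied to eighth (sixteenth + eighth) = 3; dotted quarter note = 6; quarter = 4; dotted eighth note = 3; eighth = 2.
Adding: 3 + 3 + 6 + 4 + 3 + 2 = 21.
21 ÷ 18 = 1 complete bar with 3 sixteenth notes remaining = 6 thirty-second notes.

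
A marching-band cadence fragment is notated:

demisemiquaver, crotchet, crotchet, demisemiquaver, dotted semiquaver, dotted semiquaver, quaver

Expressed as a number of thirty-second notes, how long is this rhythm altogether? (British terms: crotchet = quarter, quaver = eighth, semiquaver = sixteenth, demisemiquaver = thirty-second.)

In thirty-second notes: demisemiquaver = 1; crotchet = 8; crotchet = 8; demisemiquaver = 1; dotted semiquaver = 3; dotted semiquaver = 3; quaver = 4.
Total: 1 + 8 + 8 + 1 + 3 + 3 + 4 = 28 thirty-second notes.

28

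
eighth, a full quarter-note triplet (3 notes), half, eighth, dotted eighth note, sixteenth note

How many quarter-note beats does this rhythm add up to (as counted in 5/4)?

6

One quarter-note beat = 4 sixteenth notes.
Each duration in sixteenth notes: eighth = 2; a full quarter-note triplet (3 notes) (three triplet quarters span one half) = 8; half = 8; eighth = 2; dotted eighth note = 3; sixteenth note = 1.
Sum: 2 + 8 + 8 + 2 + 3 + 1 = 24.
24 ÷ 4 = 6 beats.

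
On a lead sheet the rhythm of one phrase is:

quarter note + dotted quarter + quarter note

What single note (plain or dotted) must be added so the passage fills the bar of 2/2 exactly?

eighth note

The bar of 2/2 = 8 eighth notes.
Express everything in eighth notes: quarter note = 2; dotted quarter = 3; quarter note = 2.
Sum: 2 + 3 + 2 = 7.
Remaining: 8 − 7 = 1 eighth note, which is a eighth note.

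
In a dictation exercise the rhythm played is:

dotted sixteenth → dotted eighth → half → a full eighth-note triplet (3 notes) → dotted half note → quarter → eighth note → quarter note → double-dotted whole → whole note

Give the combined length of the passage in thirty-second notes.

In thirty-second notes: dotted sixteenth = 3; dotted eighth = 6; half = 16; a full eighth-note triplet (3 notes) (three triplet eighths span one quarter) = 8; dotted half note = 24; quarter = 8; eighth note = 4; quarter note = 8; double-dotted whole = 56; whole note = 32.
Sum: 3 + 6 + 16 + 8 + 24 + 8 + 4 + 8 + 56 + 32 = 165 thirty-second notes.

165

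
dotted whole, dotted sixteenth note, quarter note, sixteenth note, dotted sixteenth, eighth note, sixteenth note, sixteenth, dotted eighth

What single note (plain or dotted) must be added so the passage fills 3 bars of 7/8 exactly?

dotted eighth note

3 bars of 7/8 = 84 thirty-second notes.
Express everything in thirty-second notes: dotted whole = 48; dotted sixteenth note = 3; quarter note = 8; sixteenth note = 2; dotted sixteenth = 3; eighth note = 4; sixteenth note = 2; sixteenth = 2; dotted eighth = 6.
Altogether 48 + 3 + 8 + 2 + 3 + 4 + 2 + 2 + 6 = 78.
Remaining: 84 − 78 = 6 thirty-second notes, which is a dotted eighth note.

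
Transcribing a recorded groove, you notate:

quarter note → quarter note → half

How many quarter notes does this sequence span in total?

Express everything in quarter notes: quarter note = 1; quarter note = 1; half = 2.
Altogether 1 + 1 + 2 = 4 quarter notes.

4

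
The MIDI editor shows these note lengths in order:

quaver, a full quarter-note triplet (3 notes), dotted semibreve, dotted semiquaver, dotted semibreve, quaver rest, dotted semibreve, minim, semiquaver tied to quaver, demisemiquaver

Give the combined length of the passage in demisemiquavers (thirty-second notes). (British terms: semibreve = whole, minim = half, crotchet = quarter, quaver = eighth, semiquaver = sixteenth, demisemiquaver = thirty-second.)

Working in thirty-second notes: quaver = 4; a full quarter-note triplet (3 notes) (three triplet quarters span one half) = 16; dotted semibreve = 48; dotted semiquaver = 3; dotted semibreve = 48; quaver rest = 4; dotted semibreve = 48; minim = 16; semiquaver tied to quaver (semiquaver + quaver) = 6; demisemiquaver = 1.
Altogether 4 + 16 + 48 + 3 + 48 + 4 + 48 + 16 + 6 + 1 = 194 thirty-second notes.

194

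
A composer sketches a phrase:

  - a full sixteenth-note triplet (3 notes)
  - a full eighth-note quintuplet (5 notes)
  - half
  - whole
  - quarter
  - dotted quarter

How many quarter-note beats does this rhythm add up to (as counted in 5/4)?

11

One quarter-note beat = 2 eighth notes.
Each duration in eighth notes: a full sixteenth-note triplet (3 notes) (three triplet sixteenths span one eighth) = 1; a full eighth-note quintuplet (5 notes) (five quintuplet eighths span one half) = 4; half = 4; whole = 8; quarter = 2; dotted quarter = 3.
Adding: 1 + 4 + 4 + 8 + 2 + 3 = 22.
22 ÷ 2 = 11 beats.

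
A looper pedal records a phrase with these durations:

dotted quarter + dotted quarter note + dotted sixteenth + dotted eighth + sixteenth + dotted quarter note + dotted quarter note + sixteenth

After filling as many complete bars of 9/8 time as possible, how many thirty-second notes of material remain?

One bar of 9/8 = 36 thirty-second notes.
Express everything in thirty-second notes: dotted quarter = 12; dotted quarter note = 12; dotted sixteenth = 3; dotted eighth = 6; sixteenth = 2; dotted quarter note = 12; dotted quarter note = 12; sixteenth = 2.
Total: 12 + 12 + 3 + 6 + 2 + 12 + 12 + 2 = 61.
61 ÷ 36 = 1 complete bar with 25 thirty-second notes remaining.

25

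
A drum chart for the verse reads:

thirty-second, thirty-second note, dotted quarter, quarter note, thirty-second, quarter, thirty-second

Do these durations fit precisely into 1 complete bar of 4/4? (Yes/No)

One bar of 4/4 = 32 thirty-second notes.
Each duration in thirty-second notes: thirty-second = 1; thirty-second note = 1; dotted quarter = 12; quarter note = 8; thirty-second = 1; quarter = 8; thirty-second = 1.
Total: 1 + 1 + 12 + 8 + 1 + 8 + 1 = 32.
32 equals 32, so the answer is Yes.

Yes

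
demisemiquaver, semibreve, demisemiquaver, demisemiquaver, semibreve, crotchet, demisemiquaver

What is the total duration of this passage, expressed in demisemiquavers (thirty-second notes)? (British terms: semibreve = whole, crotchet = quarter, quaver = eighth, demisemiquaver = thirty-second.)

In thirty-second notes: demisemiquaver = 1; semibreve = 32; demisemiquaver = 1; demisemiquaver = 1; semibreve = 32; crotchet = 8; demisemiquaver = 1.
Adding: 1 + 32 + 1 + 1 + 32 + 8 + 1 = 76 thirty-second notes.

76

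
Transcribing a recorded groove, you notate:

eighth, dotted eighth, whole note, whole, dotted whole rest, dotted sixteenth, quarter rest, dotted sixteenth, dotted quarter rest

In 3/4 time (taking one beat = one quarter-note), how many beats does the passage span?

One quarter-note beat = 8 thirty-second notes.
Working in thirty-second notes: eighth = 4; dotted eighth = 6; whole note = 32; whole = 32; dotted whole rest = 48; dotted sixteenth = 3; quarter rest = 8; dotted sixteenth = 3; dotted quarter rest = 12.
Sum: 4 + 6 + 32 + 32 + 48 + 3 + 8 + 3 + 12 = 148.
148 ÷ 8 = 18.5 beats.

18.5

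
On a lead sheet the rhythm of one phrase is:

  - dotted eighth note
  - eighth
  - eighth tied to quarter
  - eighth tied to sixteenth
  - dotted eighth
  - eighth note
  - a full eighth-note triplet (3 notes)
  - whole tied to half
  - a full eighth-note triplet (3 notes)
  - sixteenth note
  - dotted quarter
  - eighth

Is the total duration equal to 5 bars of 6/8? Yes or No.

One bar of 6/8 = 12 sixteenth notes, so 5 bars = 60.
Convert each value to sixteenth notes: dotted eighth note = 3; eighth = 2; eighth tied to quarter (eighth + quarter) = 6; eighth tied to sixteenth (eighth + sixteenth) = 3; dotted eighth = 3; eighth note = 2; a full eighth-note triplet (3 notes) (three triplet eighths span one quarter) = 4; whole tied to half (whole + half) = 24; a full eighth-note triplet (3 notes) (three triplet eighths span one quarter) = 4; sixteenth note = 1; dotted quarter = 6; eighth = 2.
Altogether 3 + 2 + 6 + 3 + 3 + 2 + 4 + 24 + 4 + 1 + 6 + 2 = 60.
60 equals 60, so the answer is Yes.

Yes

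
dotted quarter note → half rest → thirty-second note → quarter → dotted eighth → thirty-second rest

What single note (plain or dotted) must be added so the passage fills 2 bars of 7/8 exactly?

2 bars of 7/8 = 56 thirty-second notes.
Express everything in thirty-second notes: dotted quarter note = 12; half rest = 16; thirty-second note = 1; quarter = 8; dotted eighth = 6; thirty-second rest = 1.
Sum: 12 + 16 + 1 + 8 + 6 + 1 = 44.
Remaining: 56 − 44 = 12 thirty-second notes, which is a dotted quarter note.

dotted quarter note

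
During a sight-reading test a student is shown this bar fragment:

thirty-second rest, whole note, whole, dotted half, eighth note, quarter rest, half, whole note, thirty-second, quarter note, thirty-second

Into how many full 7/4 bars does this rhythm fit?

One bar of 7/4 = 56 thirty-second notes.
Express everything in thirty-second notes: thirty-second rest = 1; whole note = 32; whole = 32; dotted half = 24; eighth note = 4; quarter rest = 8; half = 16; whole note = 32; thirty-second = 1; quarter note = 8; thirty-second = 1.
Adding: 1 + 32 + 32 + 24 + 4 + 8 + 16 + 32 + 1 + 8 + 1 = 159.
159 ÷ 56 = 2 complete bars with 47 left over.

2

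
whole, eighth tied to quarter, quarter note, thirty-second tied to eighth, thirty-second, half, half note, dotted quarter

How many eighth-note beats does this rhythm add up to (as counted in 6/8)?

25.5

One eighth-note beat = 4 thirty-second notes.
Express everything in thirty-second notes: whole = 32; eighth tied to quarter (eighth + quarter) = 12; quarter note = 8; thirty-second tied to eighth (thirty-second + eighth) = 5; thirty-second = 1; half = 16; half note = 16; dotted quarter = 12.
Total: 32 + 12 + 8 + 5 + 1 + 16 + 16 + 12 = 102.
102 ÷ 4 = 25.5 beats.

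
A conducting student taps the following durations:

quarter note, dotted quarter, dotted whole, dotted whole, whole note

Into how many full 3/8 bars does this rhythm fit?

One bar of 3/8 = 3 eighth notes.
Each duration in eighth notes: quarter note = 2; dotted quarter = 3; dotted whole = 12; dotted whole = 12; whole note = 8.
Adding: 2 + 3 + 12 + 12 + 8 = 37.
37 ÷ 3 = 12 complete bars with 1 left over.

12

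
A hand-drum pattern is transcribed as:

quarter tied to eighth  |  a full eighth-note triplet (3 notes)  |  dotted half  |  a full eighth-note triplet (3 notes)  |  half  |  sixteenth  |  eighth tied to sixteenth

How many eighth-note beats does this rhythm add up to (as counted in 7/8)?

One eighth-note beat = 2 sixteenth notes.
Each duration in sixteenth notes: quarter tied to eighth (quarter + eighth) = 6; a full eighth-note triplet (3 notes) (three triplet eighths span one quarter) = 4; dotted half = 12; a full eighth-note triplet (3 notes) (three triplet eighths span one quarter) = 4; half = 8; sixteenth = 1; eighth tied to sixteenth (eighth + sixteenth) = 3.
Total: 6 + 4 + 12 + 4 + 8 + 1 + 3 = 38.
38 ÷ 2 = 19 beats.

19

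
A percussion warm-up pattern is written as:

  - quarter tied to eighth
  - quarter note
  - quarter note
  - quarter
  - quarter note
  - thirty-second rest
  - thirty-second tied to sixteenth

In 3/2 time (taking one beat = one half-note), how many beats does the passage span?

One half-note beat = 16 thirty-second notes.
In thirty-second notes: quarter tied to eighth (quarter + eighth) = 12; quarter note = 8; quarter note = 8; quarter = 8; quarter note = 8; thirty-second rest = 1; thirty-second tied to sixteenth (thirty-second + sixteenth) = 3.
Sum: 12 + 8 + 8 + 8 + 8 + 1 + 3 = 48.
48 ÷ 16 = 3 beats.

3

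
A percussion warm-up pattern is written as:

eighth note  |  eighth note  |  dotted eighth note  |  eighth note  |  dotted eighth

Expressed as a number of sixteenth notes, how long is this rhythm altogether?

12

Each duration in sixteenth notes: eighth note = 2; eighth note = 2; dotted eighth note = 3; eighth note = 2; dotted eighth = 3.
Altogether 2 + 2 + 3 + 2 + 3 = 12 sixteenth notes.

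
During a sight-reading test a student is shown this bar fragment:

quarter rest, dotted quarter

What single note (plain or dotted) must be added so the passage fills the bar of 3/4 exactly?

eighth note

The bar of 3/4 = 6 eighth notes.
Express everything in eighth notes: quarter rest = 2; dotted quarter = 3.
Altogether 2 + 3 = 5.
Remaining: 6 − 5 = 1 eighth note, which is a eighth note.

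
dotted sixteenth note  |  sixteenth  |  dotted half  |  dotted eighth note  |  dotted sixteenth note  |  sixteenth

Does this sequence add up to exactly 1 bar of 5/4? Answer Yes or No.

Yes

One bar of 5/4 = 40 thirty-second notes.
Working in thirty-second notes: dotted sixteenth note = 3; sixteenth = 2; dotted half = 24; dotted eighth note = 6; dotted sixteenth note = 3; sixteenth = 2.
Sum: 3 + 2 + 24 + 6 + 3 + 2 = 40.
40 equals 40, so the answer is Yes.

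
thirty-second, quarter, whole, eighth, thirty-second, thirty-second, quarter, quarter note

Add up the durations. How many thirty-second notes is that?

63

Express everything in thirty-second notes: thirty-second = 1; quarter = 8; whole = 32; eighth = 4; thirty-second = 1; thirty-second = 1; quarter = 8; quarter note = 8.
Altogether 1 + 8 + 32 + 4 + 1 + 1 + 8 + 8 = 63 thirty-second notes.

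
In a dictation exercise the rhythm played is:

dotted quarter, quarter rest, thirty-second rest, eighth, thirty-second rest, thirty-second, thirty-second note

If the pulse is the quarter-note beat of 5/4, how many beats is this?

One quarter-note beat = 8 thirty-second notes.
Convert each value to thirty-second notes: dotted quarter = 12; quarter rest = 8; thirty-second rest = 1; eighth = 4; thirty-second rest = 1; thirty-second = 1; thirty-second note = 1.
Altogether 12 + 8 + 1 + 4 + 1 + 1 + 1 = 28.
28 ÷ 8 = 3.5 beats.

3.5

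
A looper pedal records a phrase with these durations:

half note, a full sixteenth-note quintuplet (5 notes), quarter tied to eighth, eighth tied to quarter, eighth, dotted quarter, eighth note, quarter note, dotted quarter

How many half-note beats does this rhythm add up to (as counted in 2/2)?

One half-note beat = 4 eighth notes.
Express everything in eighth notes: half note = 4; a full sixteenth-note quintuplet (5 notes) (five quintuplet sixteenths span one quarter) = 2; quarter tied to eighth (quarter + eighth) = 3; eighth tied to quarter (eighth + quarter) = 3; eighth = 1; dotted quarter = 3; eighth note = 1; quarter note = 2; dotted quarter = 3.
Sum: 4 + 2 + 3 + 3 + 1 + 3 + 1 + 2 + 3 = 22.
22 ÷ 4 = 5.5 beats.

5.5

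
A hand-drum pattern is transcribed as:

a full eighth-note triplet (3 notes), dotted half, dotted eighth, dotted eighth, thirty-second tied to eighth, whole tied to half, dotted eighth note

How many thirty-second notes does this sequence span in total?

103

Convert each value to thirty-second notes: a full eighth-note triplet (3 notes) (three triplet eighths span one quarter) = 8; dotted half = 24; dotted eighth = 6; dotted eighth = 6; thirty-second tied to eighth (thirty-second + eighth) = 5; whole tied to half (whole + half) = 48; dotted eighth note = 6.
Sum: 8 + 24 + 6 + 6 + 5 + 48 + 6 = 103 thirty-second notes.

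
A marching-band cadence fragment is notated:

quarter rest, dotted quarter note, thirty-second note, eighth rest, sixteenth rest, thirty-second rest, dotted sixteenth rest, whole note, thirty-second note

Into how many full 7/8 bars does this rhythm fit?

2

One bar of 7/8 = 28 thirty-second notes.
Working in thirty-second notes: quarter rest = 8; dotted quarter note = 12; thirty-second note = 1; eighth rest = 4; sixteenth rest = 2; thirty-second rest = 1; dotted sixteenth rest = 3; whole note = 32; thirty-second note = 1.
Adding: 8 + 12 + 1 + 4 + 2 + 1 + 3 + 32 + 1 = 64.
64 ÷ 28 = 2 complete bars with 8 left over.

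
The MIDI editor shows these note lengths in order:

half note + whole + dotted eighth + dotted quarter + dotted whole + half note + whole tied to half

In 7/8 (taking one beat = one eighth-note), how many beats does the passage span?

One eighth-note beat = 2 sixteenth notes.
In sixteenth notes: half note = 8; whole = 16; dotted eighth = 3; dotted quarter = 6; dotted whole = 24; half note = 8; whole tied to half (whole + half) = 24.
Sum: 8 + 16 + 3 + 6 + 24 + 8 + 24 = 89.
89 ÷ 2 = 44.5 beats.

44.5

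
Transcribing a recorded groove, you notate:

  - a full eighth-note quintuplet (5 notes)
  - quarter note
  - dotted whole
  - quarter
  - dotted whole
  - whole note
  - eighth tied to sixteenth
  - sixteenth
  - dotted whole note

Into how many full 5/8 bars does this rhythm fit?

10

One bar of 5/8 = 10 sixteenth notes.
Working in sixteenth notes: a full eighth-note quintuplet (5 notes) (five quintuplet eighths span one half) = 8; quarter note = 4; dotted whole = 24; quarter = 4; dotted whole = 24; whole note = 16; eighth tied to sixteenth (eighth + sixteenth) = 3; sixteenth = 1; dotted whole note = 24.
Altogether 8 + 4 + 24 + 4 + 24 + 16 + 3 + 1 + 24 = 108.
108 ÷ 10 = 10 complete bars with 8 left over.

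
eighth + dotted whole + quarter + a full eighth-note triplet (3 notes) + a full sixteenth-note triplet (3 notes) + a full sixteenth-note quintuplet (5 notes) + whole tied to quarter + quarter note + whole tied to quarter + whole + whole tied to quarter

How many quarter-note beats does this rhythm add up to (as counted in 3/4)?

One quarter-note beat = 2 eighth notes.
Convert each value to eighth notes: eighth = 1; dotted whole = 12; quarter = 2; a full eighth-note triplet (3 notes) (three triplet eighths span one quarter) = 2; a full sixteenth-note triplet (3 notes) (three triplet sixteenths span one eighth) = 1; a full sixteenth-note quintuplet (5 notes) (five quintuplet sixteenths span one quarter) = 2; whole tied to quarter (whole + quarter) = 10; quarter note = 2; whole tied to quarter (whole + quarter) = 10; whole = 8; whole tied to quarter (whole + quarter) = 10.
Altogether 1 + 12 + 2 + 2 + 1 + 2 + 10 + 2 + 10 + 8 + 10 = 60.
60 ÷ 2 = 30 beats.

30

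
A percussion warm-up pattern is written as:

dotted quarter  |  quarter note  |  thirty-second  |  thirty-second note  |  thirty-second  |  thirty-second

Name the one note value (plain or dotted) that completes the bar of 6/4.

The bar of 6/4 = 48 thirty-second notes.
Each duration in thirty-second notes: dotted quarter = 12; quarter note = 8; thirty-second = 1; thirty-second note = 1; thirty-second = 1; thirty-second = 1.
Total: 12 + 8 + 1 + 1 + 1 + 1 = 24.
Remaining: 48 − 24 = 24 thirty-second notes, which is a dotted half note.

dotted half note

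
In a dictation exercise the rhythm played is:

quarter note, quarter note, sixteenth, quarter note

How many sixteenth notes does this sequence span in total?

13

Each duration in sixteenth notes: quarter note = 4; quarter note = 4; sixteenth = 1; quarter note = 4.
Adding: 4 + 4 + 1 + 4 = 13 sixteenth notes.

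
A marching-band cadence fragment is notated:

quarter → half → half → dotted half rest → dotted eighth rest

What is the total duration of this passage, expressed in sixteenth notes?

Working in sixteenth notes: quarter = 4; half = 8; half = 8; dotted half rest = 12; dotted eighth rest = 3.
Sum: 4 + 8 + 8 + 12 + 3 = 35 sixteenth notes.

35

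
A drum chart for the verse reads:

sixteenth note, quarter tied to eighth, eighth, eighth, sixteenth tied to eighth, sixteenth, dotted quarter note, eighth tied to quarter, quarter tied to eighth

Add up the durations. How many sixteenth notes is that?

Each duration in sixteenth notes: sixteenth note = 1; quarter tied to eighth (quarter + eighth) = 6; eighth = 2; eighth = 2; sixteenth tied to eighth (sixteenth + eighth) = 3; sixteenth = 1; dotted quarter note = 6; eighth tied to quarter (eighth + quarter) = 6; quarter tied to eighth (quarter + eighth) = 6.
Total: 1 + 6 + 2 + 2 + 3 + 1 + 6 + 6 + 6 = 33 sixteenth notes.

33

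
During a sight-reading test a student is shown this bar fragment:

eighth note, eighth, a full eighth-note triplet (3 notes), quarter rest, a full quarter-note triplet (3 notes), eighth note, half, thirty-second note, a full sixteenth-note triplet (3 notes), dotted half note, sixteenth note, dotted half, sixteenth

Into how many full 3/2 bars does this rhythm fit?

2

One bar of 3/2 = 48 thirty-second notes.
Working in thirty-second notes: eighth note = 4; eighth = 4; a full eighth-note triplet (3 notes) (three triplet eighths span one quarter) = 8; quarter rest = 8; a full quarter-note triplet (3 notes) (three triplet quarters span one half) = 16; eighth note = 4; half = 16; thirty-second note = 1; a full sixteenth-note triplet (3 notes) (three triplet sixteenths span one eighth) = 4; dotted half note = 24; sixteenth note = 2; dotted half = 24; sixteenth = 2.
Altogether 4 + 4 + 8 + 8 + 16 + 4 + 16 + 1 + 4 + 24 + 2 + 24 + 2 = 117.
117 ÷ 48 = 2 complete bars with 21 left over.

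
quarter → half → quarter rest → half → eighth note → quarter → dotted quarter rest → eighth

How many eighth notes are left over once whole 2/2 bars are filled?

One bar of 2/2 = 8 eighth notes.
Convert each value to eighth notes: quarter = 2; half = 4; quarter rest = 2; half = 4; eighth note = 1; quarter = 2; dotted quarter rest = 3; eighth = 1.
Total: 2 + 4 + 2 + 4 + 1 + 2 + 3 + 1 = 19.
19 ÷ 8 = 2 complete bars with 3 eighth notes remaining.

3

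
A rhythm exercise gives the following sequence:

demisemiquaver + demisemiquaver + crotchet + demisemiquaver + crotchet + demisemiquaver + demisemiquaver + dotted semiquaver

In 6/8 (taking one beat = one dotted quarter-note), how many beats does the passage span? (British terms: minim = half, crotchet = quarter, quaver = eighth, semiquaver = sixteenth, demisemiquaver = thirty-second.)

2

One dotted quarter-note beat = 12 thirty-second notes.
Express everything in thirty-second notes: demisemiquaver = 1; demisemiquaver = 1; crotchet = 8; demisemiquaver = 1; crotchet = 8; demisemiquaver = 1; demisemiquaver = 1; dotted semiquaver = 3.
Sum: 1 + 1 + 8 + 1 + 8 + 1 + 1 + 3 = 24.
24 ÷ 12 = 2 beats.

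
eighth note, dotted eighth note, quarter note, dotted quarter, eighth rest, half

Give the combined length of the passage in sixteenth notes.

Express everything in sixteenth notes: eighth note = 2; dotted eighth note = 3; quarter note = 4; dotted quarter = 6; eighth rest = 2; half = 8.
Adding: 2 + 3 + 4 + 6 + 2 + 8 = 25 sixteenth notes.

25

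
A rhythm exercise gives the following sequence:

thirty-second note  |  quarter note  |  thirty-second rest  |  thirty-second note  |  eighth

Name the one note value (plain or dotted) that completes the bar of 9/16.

dotted sixteenth note

The bar of 9/16 = 18 thirty-second notes.
Working in thirty-second notes: thirty-second note = 1; quarter note = 8; thirty-second rest = 1; thirty-second note = 1; eighth = 4.
Altogether 1 + 8 + 1 + 1 + 4 = 15.
Remaining: 18 − 15 = 3 thirty-second notes, which is a dotted sixteenth note.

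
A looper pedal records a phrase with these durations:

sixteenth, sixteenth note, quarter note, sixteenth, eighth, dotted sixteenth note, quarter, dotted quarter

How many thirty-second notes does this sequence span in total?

Working in thirty-second notes: sixteenth = 2; sixteenth note = 2; quarter note = 8; sixteenth = 2; eighth = 4; dotted sixteenth note = 3; quarter = 8; dotted quarter = 12.
Sum: 2 + 2 + 8 + 2 + 4 + 3 + 8 + 12 = 41 thirty-second notes.

41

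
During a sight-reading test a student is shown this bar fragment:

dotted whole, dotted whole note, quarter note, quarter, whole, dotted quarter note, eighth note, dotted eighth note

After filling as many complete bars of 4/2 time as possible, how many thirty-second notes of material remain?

One bar of 4/2 = 32 sixteenth notes.
Convert each value to sixteenth notes: dotted whole = 24; dotted whole note = 24; quarter note = 4; quarter = 4; whole = 16; dotted quarter note = 6; eighth note = 2; dotted eighth note = 3.
Total: 24 + 24 + 4 + 4 + 16 + 6 + 2 + 3 = 83.
83 ÷ 32 = 2 complete bars with 19 sixteenth notes remaining = 38 thirty-second notes.

38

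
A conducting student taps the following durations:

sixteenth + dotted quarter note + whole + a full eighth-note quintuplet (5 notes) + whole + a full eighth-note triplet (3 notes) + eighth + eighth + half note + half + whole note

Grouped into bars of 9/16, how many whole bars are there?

9

One bar of 9/16 = 9 sixteenth notes.
Convert each value to sixteenth notes: sixteenth = 1; dotted quarter note = 6; whole = 16; a full eighth-note quintuplet (5 notes) (five quintuplet eighths span one half) = 8; whole = 16; a full eighth-note triplet (3 notes) (three triplet eighths span one quarter) = 4; eighth = 2; eighth = 2; half note = 8; half = 8; whole note = 16.
Adding: 1 + 6 + 16 + 8 + 16 + 4 + 2 + 2 + 8 + 8 + 16 = 87.
87 ÷ 9 = 9 complete bars with 6 left over.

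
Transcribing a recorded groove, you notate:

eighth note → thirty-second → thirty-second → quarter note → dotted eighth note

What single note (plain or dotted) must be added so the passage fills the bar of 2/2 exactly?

The bar of 2/2 = 32 thirty-second notes.
Working in thirty-second notes: eighth note = 4; thirty-second = 1; thirty-second = 1; quarter note = 8; dotted eighth note = 6.
Altogether 4 + 1 + 1 + 8 + 6 = 20.
Remaining: 32 − 20 = 12 thirty-second notes, which is a dotted quarter note.

dotted quarter note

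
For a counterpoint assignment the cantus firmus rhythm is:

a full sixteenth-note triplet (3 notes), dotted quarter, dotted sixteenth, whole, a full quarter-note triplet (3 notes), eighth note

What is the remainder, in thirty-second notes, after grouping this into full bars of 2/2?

7

One bar of 2/2 = 32 thirty-second notes.
Convert each value to thirty-second notes: a full sixteenth-note triplet (3 notes) (three triplet sixteenths span one eighth) = 4; dotted quarter = 12; dotted sixteenth = 3; whole = 32; a full quarter-note triplet (3 notes) (three triplet quarters span one half) = 16; eighth note = 4.
Total: 4 + 12 + 3 + 32 + 16 + 4 = 71.
71 ÷ 32 = 2 complete bars with 7 thirty-second notes remaining.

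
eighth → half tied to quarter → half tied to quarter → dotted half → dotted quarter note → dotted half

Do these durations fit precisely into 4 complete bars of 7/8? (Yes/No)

One bar of 7/8 = 7 eighth notes, so 4 bars = 28.
Working in eighth notes: eighth = 1; half tied to quarter (half + quarter) = 6; half tied to quarter (half + quarter) = 6; dotted half = 6; dotted quarter note = 3; dotted half = 6.
Sum: 1 + 6 + 6 + 6 + 3 + 6 = 28.
28 equals 28, so the answer is Yes.

Yes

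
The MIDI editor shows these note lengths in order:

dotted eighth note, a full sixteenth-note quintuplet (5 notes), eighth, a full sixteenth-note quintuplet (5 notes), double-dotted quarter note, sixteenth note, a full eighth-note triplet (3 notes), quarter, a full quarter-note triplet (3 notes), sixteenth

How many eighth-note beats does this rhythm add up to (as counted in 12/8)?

19

One eighth-note beat = 2 sixteenth notes.
Convert each value to sixteenth notes: dotted eighth note = 3; a full sixteenth-note quintuplet (5 notes) (five quintuplet sixteenths span one quarter) = 4; eighth = 2; a full sixteenth-note quintuplet (5 notes) (five quintuplet sixteenths span one quarter) = 4; double-dotted quarter note = 7; sixteenth note = 1; a full eighth-note triplet (3 notes) (three triplet eighths span one quarter) = 4; quarter = 4; a full quarter-note triplet (3 notes) (three triplet quarters span one half) = 8; sixteenth = 1.
Adding: 3 + 4 + 2 + 4 + 7 + 1 + 4 + 4 + 8 + 1 = 38.
38 ÷ 2 = 19 beats.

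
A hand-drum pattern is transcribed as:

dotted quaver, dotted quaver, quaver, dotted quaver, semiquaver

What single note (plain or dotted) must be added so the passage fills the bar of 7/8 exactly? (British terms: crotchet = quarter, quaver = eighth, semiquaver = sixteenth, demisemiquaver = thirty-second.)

The bar of 7/8 = 14 sixteenth notes.
Working in sixteenth notes: dotted quaver = 3; dotted quaver = 3; quaver = 2; dotted quaver = 3; semiquaver = 1.
Adding: 3 + 3 + 2 + 3 + 1 = 12.
Remaining: 14 − 12 = 2 sixteenth notes, which is a eighth note.

eighth note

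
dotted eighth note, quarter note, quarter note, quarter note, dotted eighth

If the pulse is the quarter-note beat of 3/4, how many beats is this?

One quarter-note beat = 4 sixteenth notes.
In sixteenth notes: dotted eighth note = 3; quarter note = 4; quarter note = 4; quarter note = 4; dotted eighth = 3.
Total: 3 + 4 + 4 + 4 + 3 = 18.
18 ÷ 4 = 4.5 beats.

4.5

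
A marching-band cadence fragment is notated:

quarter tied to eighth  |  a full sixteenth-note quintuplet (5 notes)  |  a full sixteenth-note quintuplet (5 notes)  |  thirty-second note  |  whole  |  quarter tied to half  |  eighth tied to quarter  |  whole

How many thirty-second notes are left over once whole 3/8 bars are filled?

9

One bar of 3/8 = 12 thirty-second notes.
Working in thirty-second notes: quarter tied to eighth (quarter + eighth) = 12; a full sixteenth-note quintuplet (5 notes) (five quintuplet sixteenths span one quarter) = 8; a full sixteenth-note quintuplet (5 notes) (five quintuplet sixteenths span one quarter) = 8; thirty-second note = 1; whole = 32; quarter tied to half (quarter + half) = 24; eighth tied to quarter (eighth + quarter) = 12; whole = 32.
Adding: 12 + 8 + 8 + 1 + 32 + 24 + 12 + 32 = 129.
129 ÷ 12 = 10 complete bars with 9 thirty-second notes remaining.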